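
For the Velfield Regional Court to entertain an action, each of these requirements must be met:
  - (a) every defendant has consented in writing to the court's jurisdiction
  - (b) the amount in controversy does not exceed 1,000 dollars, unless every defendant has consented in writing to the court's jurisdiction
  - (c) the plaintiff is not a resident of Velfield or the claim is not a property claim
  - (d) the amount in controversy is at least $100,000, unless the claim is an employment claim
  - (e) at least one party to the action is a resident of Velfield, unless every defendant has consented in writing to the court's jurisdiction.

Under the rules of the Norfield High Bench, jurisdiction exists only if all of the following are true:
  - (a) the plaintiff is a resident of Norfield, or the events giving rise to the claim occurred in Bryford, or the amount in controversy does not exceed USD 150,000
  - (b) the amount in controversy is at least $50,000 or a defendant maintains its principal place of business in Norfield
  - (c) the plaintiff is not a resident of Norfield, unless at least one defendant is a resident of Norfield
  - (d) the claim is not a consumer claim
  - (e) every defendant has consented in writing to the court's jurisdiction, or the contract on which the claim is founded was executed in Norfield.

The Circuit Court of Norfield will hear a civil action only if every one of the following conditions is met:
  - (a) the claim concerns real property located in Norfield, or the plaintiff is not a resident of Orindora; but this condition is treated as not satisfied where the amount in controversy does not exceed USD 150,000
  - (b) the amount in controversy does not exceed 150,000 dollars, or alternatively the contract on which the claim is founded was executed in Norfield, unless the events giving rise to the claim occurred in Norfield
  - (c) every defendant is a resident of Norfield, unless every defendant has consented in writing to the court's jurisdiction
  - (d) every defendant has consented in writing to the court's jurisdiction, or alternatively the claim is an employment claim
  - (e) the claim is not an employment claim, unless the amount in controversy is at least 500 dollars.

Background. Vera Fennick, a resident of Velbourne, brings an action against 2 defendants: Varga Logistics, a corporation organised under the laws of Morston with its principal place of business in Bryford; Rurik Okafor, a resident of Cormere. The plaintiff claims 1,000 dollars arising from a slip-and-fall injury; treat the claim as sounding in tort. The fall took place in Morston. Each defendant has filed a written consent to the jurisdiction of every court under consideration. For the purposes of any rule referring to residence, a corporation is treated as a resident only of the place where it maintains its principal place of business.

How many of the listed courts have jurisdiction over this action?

0

The Velfield Regional Court:
  (a) Every defendant has filed written consent. Satisfied.
  (b) The amount in controversy is USD 1,000, within the 1,000 dollars ceiling. Satisfied.
  (c) The plaintiff resides in Velbourne, which is not Velfield, so one alternative holds. Satisfied.
  (d) The amount in controversy is $1,000, below the $100,000 floor. And the claim is a tort claim, not an employment claim, so the proviso does not save it. Not met.
  (e) No party resides in Velfield. But every defendant has filed written consent, and the 'unless' clause therefore excuses the requirement. Condition met.
  → The court lacks jurisdiction.
The Norfield High Bench:
  (a) The amount in controversy is 1,000 dollars, within the USD 150,000 ceiling, so one alternative holds. Satisfied.
  (b) The amount in controversy is 1,000 dollars, below the 50,000 dollars floor; the corporate defendant(s) have their principal place of business in Bryford, not Norfield — no alternative holds. Fails.
  (c) The plaintiff resides in Velbourne, which is not Norfield. Met.
  (d) The claim is a tort claim, not a consumer claim. Met.
  (e) Every defendant has filed written consent, so this disjunct is met. Condition met.
  → At least one condition fails; no jurisdiction.
The Circuit Court of Norfield:
  (a) The plaintiff resides in Velbourne, which is not Orindora — that alternative is enough. However, the amount in controversy is 1,000 dollars, within the USD 150,000 ceiling, which falls within the stated exception and so defeats the condition. Not met.
  (b) The amount in controversy is 1,000 dollars, within the $150,000 ceiling, so one alternative holds. Condition met.
  (c) The defendants reside as follows — Varga Logistics in Bryford, Rurik Okafor in Cormere — not all in Norfield. But every defendant has filed written consent, and the 'unless' clause therefore excuses the requirement. Satisfied.
  (d) Every defendant has filed written consent, which satisfies one of the alternatives. Met.
  (e) The claim is a tort claim, not an employment claim. Met.
  → Not every requirement is met — no jurisdiction.
No court satisfies all of its conditions.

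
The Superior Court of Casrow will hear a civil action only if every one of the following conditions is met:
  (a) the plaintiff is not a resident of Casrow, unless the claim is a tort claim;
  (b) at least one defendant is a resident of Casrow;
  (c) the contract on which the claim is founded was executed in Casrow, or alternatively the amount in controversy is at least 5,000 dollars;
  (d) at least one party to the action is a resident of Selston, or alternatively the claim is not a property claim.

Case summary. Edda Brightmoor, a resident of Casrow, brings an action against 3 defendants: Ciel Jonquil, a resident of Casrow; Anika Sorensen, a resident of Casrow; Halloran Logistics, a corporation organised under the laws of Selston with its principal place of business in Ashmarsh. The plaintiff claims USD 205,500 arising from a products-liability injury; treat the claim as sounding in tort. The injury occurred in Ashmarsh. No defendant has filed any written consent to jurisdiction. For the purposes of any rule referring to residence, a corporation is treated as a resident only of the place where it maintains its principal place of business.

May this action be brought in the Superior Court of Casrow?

The Superior Court of Casrow:
  (a) The plaintiff resides in Casrow. However, the claim is a tort claim, so the 'unless' proviso supplies this condition. Satisfied.
  (b) Ciel Jonquil resides in Casrow. Condition met.
  (c) The amount in controversy is $205,500, which meets the USD 5,000 floor, so one alternative holds. Satisfied.
  (d) The claim is a tort claim, not a property claim, which satisfies one of the alternatives. Met.
  → The court has jurisdiction.

Yes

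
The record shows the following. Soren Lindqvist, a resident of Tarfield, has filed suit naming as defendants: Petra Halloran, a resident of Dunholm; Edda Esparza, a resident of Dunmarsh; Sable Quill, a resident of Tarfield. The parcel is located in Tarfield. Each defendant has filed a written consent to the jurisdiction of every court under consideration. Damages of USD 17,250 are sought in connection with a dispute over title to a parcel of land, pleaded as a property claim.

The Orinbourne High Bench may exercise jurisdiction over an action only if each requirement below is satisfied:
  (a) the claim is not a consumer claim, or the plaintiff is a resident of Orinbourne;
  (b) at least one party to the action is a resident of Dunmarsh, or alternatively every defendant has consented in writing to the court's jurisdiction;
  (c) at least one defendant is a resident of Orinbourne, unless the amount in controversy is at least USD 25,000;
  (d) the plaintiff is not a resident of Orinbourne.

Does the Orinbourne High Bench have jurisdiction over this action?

No

The Orinbourne High Bench:
  (a) The claim is a property claim, not a consumer claim, so this disjunct is met. Met.
  (b) Edda Esparza resides in Dunmarsh, so this disjunct is met. Satisfied.
  (c) No defendant resides in Orinbourne (they reside in Dunholm, Dunmarsh, Tarfield). And the amount in controversy is USD 17,250, below the 25,000 dollars floor, so the proviso does not save it. Condition not met.
  (d) The plaintiff resides in Tarfield, which is not Orinbourne. Condition met.
  → The court lacks jurisdiction.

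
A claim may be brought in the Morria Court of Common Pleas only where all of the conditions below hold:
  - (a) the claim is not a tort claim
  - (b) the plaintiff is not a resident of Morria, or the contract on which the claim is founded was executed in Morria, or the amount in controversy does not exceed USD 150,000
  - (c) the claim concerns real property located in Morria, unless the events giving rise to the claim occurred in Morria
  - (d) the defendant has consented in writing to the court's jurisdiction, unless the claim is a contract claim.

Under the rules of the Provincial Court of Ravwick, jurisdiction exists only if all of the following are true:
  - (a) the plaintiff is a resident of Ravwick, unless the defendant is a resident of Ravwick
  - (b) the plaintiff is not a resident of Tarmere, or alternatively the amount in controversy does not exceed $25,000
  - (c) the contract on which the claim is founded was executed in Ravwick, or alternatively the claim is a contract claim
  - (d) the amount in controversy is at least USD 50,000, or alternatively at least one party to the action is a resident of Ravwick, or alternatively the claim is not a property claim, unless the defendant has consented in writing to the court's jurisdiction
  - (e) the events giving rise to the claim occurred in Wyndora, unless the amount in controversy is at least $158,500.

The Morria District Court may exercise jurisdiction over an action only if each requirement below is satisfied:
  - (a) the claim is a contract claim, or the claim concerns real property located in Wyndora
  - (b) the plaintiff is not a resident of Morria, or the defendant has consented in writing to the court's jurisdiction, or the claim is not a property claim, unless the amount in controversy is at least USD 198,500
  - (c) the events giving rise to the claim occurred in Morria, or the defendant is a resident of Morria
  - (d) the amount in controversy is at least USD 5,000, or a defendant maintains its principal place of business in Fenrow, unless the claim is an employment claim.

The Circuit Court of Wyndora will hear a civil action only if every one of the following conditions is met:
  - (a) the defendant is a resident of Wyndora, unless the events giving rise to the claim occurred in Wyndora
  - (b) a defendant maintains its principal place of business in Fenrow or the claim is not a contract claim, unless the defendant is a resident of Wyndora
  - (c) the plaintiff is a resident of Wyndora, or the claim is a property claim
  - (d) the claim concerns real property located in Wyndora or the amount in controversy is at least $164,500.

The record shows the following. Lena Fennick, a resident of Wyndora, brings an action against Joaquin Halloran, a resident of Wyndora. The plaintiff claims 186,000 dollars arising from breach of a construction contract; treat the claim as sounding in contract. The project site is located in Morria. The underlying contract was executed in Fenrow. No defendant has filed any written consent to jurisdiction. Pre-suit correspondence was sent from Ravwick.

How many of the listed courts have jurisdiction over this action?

The Morria Court of Common Pleas:
  (a) The claim is a contract claim, not a tort claim. Condition met.
  (b) The plaintiff resides in Wyndora, which is not Morria, which satisfies one of the alternatives. Condition met.
  (c) The claim does not concern real property. However, the operative events occurred in Morria, so the 'unless' proviso supplies this condition. Met.
  (d) No such written consent has been filed. But the claim is a contract claim, and the 'unless' clause therefore excuses the requirement. Satisfied.
  → The court has jurisdiction.
The Provincial Court of Ravwick:
  (a) The plaintiff resides in Wyndora, not Ravwick. Nor does the 'unless' clause help: the defendant resides in Wyndora, not Ravwick. Fails.
  (b) The plaintiff resides in Wyndora, which is not Tarmere, so one alternative holds. Met.
  (c) The claim is a contract claim — that alternative is enough. Satisfied.
  (d) The amount in controversy is 186,000 dollars, which meets the 50,000 dollars floor — that alternative is enough. Met.
  (e) The operative events occurred in Morria, not Wyndora. But the amount in controversy is 186,000 dollars, which meets the 158,500 dollars floor, and the 'unless' clause therefore excuses the requirement. Condition met.
  → Not every requirement is met — no jurisdiction.
The Morria District Court:
  (a) The claim is a contract claim, so this disjunct is met. Met.
  (b) The plaintiff resides in Wyndora, which is not Morria, which satisfies one of the alternatives. Condition met.
  (c) The operative events occurred in Morria, so one alternative holds. Condition met.
  (d) The amount in controversy is 186,000 dollars, which meets the 5,000 dollars floor, which satisfies one of the alternatives. Met.
  → The court has jurisdiction.
The Circuit Court of Wyndora:
  (a) The defendant resides in Wyndora. Condition met.
  (b) No defendant is a corporation; the claim is a contract claim — none of the alternatives is met. However, the defendant resides in Wyndora, so the 'unless' proviso supplies this condition. Condition met.
  (c) The plaintiff resides in Wyndora, so this disjunct is met. Condition met.
  (d) The amount in controversy is $186,000, which meets the USD 164,500 floor — that alternative is enough. Satisfied.
  → Jurisdiction lies.
Courts with jurisdiction: the Morria Court of Common Pleas, the Morria District Court, the Circuit Court of Wyndora — 3 in total.

3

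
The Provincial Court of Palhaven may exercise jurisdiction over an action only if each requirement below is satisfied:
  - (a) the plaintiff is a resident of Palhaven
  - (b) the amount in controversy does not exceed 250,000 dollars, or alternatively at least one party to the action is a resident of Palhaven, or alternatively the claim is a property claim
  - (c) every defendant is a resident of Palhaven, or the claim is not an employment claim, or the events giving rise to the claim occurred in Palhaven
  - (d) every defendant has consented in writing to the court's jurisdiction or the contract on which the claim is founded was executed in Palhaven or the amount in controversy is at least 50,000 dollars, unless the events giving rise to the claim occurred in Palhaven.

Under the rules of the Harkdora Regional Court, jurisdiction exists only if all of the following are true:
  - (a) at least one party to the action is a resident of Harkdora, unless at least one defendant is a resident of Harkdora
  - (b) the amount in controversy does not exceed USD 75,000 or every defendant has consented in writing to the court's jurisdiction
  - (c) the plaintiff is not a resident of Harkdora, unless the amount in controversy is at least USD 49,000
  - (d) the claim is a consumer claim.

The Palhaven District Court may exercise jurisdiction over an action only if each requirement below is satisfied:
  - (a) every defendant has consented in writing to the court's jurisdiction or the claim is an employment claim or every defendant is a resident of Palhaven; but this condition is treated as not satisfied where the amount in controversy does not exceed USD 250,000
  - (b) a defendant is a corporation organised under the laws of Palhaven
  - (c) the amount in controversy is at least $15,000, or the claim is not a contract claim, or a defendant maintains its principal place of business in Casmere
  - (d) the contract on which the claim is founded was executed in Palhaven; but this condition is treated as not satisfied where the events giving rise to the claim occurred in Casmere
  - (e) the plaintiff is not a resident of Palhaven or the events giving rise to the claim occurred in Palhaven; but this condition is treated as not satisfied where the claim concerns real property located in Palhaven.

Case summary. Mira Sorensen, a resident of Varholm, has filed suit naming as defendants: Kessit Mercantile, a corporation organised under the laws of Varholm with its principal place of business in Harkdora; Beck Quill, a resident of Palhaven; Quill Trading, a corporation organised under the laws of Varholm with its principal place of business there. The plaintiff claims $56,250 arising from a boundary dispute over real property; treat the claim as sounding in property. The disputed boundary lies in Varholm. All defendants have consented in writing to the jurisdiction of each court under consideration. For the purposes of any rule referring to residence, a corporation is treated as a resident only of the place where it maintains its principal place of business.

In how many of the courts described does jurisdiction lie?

The Provincial Court of Palhaven:
  (a) The plaintiff resides in Varholm, not Palhaven. Not met.
  (b) The amount in controversy is $56,250, within the USD 250,000 ceiling, which satisfies one of the alternatives. Satisfied.
  (c) The claim is a property claim, not an employment claim, so this disjunct is met. Met.
  (d) Every defendant has filed written consent, so this disjunct is met. Condition met.
  → At least one condition fails; no jurisdiction.
The Harkdora Regional Court:
  (a) Kessit Mercantile resides in Harkdora. Met.
  (b) The amount in controversy is USD 56,250, within the 75,000 dollars ceiling, so one alternative holds. Satisfied.
  (c) The plaintiff resides in Varholm, which is not Harkdora. Met.
  (d) The claim is a property claim, not a consumer claim. Condition not met.
  → Not every requirement is met — no jurisdiction.
The Palhaven District Court:
  (a) Every defendant has filed written consent, which satisfies one of the alternatives. But the amount in controversy is USD 56,250, within the USD 250,000 ceiling, triggering the carve-out and defeating this condition. Not satisfied.
  (b) The corporate defendant(s) are organised in Varholm, not Palhaven. Fails.
  (c) The amount in controversy is $56,250, which meets the 15,000 dollars floor, so one alternative holds. Condition met.
  (d) No contract (and hence no place of execution) is alleged. Fails.
  (e) The plaintiff resides in Varholm, which is not Palhaven, so one alternative holds. The exception is not triggered, since the property lies in Varholm, not Palhaven. Condition met.
  → At least one condition fails; no jurisdiction.
No court satisfies all of its conditions.

0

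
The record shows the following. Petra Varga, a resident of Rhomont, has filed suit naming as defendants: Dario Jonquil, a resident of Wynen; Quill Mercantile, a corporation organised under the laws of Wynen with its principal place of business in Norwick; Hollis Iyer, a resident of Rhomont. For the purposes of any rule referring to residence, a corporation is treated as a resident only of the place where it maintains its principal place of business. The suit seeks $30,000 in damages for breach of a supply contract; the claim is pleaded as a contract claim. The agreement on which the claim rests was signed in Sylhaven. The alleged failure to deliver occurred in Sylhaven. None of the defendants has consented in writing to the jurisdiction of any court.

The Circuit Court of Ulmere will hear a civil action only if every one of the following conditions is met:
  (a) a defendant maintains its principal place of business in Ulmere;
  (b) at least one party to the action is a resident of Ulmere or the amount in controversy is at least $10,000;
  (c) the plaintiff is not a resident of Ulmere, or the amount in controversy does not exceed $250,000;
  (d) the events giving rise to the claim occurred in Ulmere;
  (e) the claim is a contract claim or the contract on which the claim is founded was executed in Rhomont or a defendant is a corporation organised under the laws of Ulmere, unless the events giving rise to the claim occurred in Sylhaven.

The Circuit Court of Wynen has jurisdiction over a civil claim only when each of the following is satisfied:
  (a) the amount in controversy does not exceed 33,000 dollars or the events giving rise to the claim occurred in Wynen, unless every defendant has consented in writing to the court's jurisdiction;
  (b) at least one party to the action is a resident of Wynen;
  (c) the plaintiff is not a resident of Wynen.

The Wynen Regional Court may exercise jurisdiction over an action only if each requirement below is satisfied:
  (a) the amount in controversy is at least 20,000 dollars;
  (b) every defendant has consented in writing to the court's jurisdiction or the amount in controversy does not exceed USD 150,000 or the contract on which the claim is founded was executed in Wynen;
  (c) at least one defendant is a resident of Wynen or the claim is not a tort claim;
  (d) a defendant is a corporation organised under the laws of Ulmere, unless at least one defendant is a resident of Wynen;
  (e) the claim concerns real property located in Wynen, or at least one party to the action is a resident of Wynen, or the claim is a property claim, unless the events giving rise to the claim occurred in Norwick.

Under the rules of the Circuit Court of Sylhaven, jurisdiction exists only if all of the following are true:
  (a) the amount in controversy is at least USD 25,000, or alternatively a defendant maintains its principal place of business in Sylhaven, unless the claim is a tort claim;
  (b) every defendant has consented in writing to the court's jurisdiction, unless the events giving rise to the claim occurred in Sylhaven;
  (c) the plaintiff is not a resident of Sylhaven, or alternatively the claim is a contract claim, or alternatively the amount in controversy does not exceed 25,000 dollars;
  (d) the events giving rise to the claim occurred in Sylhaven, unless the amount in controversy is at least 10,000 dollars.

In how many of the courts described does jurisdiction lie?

The Circuit Court of Ulmere:
  (a) The corporate defendant(s) have their principal place of business in Norwick, not Ulmere. Not satisfied.
  (b) The amount in controversy is USD 30,000, which meets the $10,000 floor, which satisfies one of the alternatives. Satisfied.
  (c) The plaintiff resides in Rhomont, which is not Ulmere, so this disjunct is met. Condition met.
  (d) The operative events occurred in Sylhaven, not Ulmere. Not satisfied.
  (e) The claim is a contract claim — that alternative is enough. Satisfied.
  → Not every requirement is met — no jurisdiction.
The Circuit Court of Wynen:
  (a) The amount in controversy is 30,000 dollars, within the 33,000 dollars ceiling, so one alternative holds. Condition met.
  (b) Dario Jonquil resides in Wynen. Met.
  (c) The plaintiff resides in Rhomont, which is not Wynen. Satisfied.
  → Every requirement is satisfied — jurisdiction.
The Wynen Regional Court:
  (a) The amount in controversy is USD 30,000, which meets the 20,000 dollars floor. Met.
  (b) The amount in controversy is USD 30,000, within the 150,000 dollars ceiling, which satisfies one of the alternatives. Condition met.
  (c) Dario Jonquil resides in Wynen — that alternative is enough. Met.
  (d) The corporate defendant(s) are organised in Wynen, not Ulmere. But Dario Jonquil resides in Wynen, and the 'unless' clause therefore excuses the requirement. Met.
  (e) Dario Jonquil resides in Wynen — that alternative is enough. Met.
  → All conditions met; jurisdiction exists.
The Circuit Court of Sylhaven:
  (a) The amount in controversy is USD 30,000, which meets the USD 25,000 floor, so one alternative holds. Condition met.
  (b) No such written consent has been filed. But the operative events occurred in Sylhaven, and the 'unless' clause therefore excuses the requirement. Satisfied.
  (c) The plaintiff resides in Rhomont, which is not Sylhaven, so one alternative holds. Satisfied.
  (d) The operative events occurred in Sylhaven. Satisfied.
  → All conditions met; jurisdiction exists.
Courts with jurisdiction: the Circuit Court of Wynen, the Wynen Regional Court, the Circuit Court of Sylhaven — 3 in total.

3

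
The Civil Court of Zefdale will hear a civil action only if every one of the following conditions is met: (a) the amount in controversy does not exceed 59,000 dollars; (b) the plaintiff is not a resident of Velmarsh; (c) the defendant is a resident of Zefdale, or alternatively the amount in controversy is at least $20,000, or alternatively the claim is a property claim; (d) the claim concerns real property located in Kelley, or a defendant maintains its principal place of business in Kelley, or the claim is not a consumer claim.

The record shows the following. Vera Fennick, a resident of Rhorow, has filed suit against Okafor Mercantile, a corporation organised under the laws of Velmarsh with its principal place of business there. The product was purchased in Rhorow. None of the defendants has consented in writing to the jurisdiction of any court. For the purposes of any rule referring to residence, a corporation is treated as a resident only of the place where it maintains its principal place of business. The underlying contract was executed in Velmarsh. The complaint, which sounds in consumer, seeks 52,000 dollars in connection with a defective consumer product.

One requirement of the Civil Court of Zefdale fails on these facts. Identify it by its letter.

The Civil Court of Zefdale:
  (a) The amount in controversy is $52,000, within the $59,000 ceiling. Met.
  (b) The plaintiff resides in Rhorow, which is not Velmarsh. Met.
  (c) The amount in controversy is USD 52,000, which meets the $20,000 floor, which satisfies one of the alternatives. Satisfied.
  (d) The claim does not concern real property; the corporate defendant(s) have their principal place of business in Velmarsh, not Kelley; the claim is a consumer claim — no alternative holds. Not satisfied.
Only condition (d) fails.

(d)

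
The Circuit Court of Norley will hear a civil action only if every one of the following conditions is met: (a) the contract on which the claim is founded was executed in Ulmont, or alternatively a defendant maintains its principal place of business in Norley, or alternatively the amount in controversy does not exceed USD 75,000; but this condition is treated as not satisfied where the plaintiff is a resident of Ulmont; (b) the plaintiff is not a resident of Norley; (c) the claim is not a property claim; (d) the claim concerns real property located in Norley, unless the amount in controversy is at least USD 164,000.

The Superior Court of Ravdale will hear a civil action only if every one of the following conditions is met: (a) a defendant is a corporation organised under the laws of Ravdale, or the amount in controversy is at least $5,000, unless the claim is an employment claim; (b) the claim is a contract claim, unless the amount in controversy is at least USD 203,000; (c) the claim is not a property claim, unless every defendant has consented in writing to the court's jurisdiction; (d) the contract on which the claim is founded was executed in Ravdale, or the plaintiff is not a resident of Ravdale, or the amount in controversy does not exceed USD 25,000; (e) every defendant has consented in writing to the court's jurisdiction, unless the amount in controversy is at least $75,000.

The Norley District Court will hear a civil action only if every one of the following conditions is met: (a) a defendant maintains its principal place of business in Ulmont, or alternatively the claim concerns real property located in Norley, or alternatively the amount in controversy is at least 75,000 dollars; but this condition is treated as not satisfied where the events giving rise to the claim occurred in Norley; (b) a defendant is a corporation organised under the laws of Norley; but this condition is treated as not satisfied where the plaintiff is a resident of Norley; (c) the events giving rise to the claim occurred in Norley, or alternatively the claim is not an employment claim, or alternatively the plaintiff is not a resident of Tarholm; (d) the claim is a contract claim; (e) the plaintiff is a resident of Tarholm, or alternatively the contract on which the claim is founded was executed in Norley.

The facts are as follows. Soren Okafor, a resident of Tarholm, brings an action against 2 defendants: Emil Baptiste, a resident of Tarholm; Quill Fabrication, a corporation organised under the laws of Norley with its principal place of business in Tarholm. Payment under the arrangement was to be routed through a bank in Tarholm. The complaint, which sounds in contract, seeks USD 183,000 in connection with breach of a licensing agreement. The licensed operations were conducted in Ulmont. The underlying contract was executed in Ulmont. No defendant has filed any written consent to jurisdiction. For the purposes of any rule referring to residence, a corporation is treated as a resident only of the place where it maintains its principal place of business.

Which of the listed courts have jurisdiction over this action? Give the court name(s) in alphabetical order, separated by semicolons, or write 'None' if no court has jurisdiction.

The Circuit Court of Norley:
  (a) The contract was executed in Ulmont, so one alternative holds. The exception is not triggered, since the plaintiff resides in Tarholm, not Ulmont. Met.
  (b) The plaintiff resides in Tarholm, which is not Norley. Condition met.
  (c) The claim is a contract claim, not a property claim. Satisfied.
  (d) The claim does not concern real property. The proviso rescues it, though: the amount in controversy is $183,000, which meets the USD 164,000 floor. Condition met.
  → The court has jurisdiction.
The Superior Court of Ravdale:
  (a) The amount in controversy is 183,000 dollars, which meets the USD 5,000 floor, which satisfies one of the alternatives. Satisfied.
  (b) The claim is a contract claim. Met.
  (c) The claim is a contract claim, not a property claim. Met.
  (d) The plaintiff resides in Tarholm, which is not Ravdale, which satisfies one of the alternatives. Satisfied.
  (e) No such written consent has been filed. The proviso rescues it, though: the amount in controversy is $183,000, which meets the $75,000 floor. Satisfied.
  → Every requirement is satisfied — jurisdiction.
The Norley District Court:
  (a) The amount in controversy is 183,000 dollars, which meets the USD 75,000 floor — that alternative is enough. And the carve-out is inapplicable — the operative events occurred in Ulmont, not Norley. Satisfied.
  (b) Quill Fabrication is organised under the laws of Norley. And the carve-out is inapplicable — the plaintiff resides in Tarholm, not Norley. Met.
  (c) The claim is a contract claim, not an employment claim — that alternative is enough. Condition met.
  (d) The claim is a contract claim. Condition met.
  (e) The plaintiff resides in Tarholm — that alternative is enough. Satisfied.
  → The court has jurisdiction.

the Circuit Court of Norley; the Norley District Court; the Superior Court of Ravdale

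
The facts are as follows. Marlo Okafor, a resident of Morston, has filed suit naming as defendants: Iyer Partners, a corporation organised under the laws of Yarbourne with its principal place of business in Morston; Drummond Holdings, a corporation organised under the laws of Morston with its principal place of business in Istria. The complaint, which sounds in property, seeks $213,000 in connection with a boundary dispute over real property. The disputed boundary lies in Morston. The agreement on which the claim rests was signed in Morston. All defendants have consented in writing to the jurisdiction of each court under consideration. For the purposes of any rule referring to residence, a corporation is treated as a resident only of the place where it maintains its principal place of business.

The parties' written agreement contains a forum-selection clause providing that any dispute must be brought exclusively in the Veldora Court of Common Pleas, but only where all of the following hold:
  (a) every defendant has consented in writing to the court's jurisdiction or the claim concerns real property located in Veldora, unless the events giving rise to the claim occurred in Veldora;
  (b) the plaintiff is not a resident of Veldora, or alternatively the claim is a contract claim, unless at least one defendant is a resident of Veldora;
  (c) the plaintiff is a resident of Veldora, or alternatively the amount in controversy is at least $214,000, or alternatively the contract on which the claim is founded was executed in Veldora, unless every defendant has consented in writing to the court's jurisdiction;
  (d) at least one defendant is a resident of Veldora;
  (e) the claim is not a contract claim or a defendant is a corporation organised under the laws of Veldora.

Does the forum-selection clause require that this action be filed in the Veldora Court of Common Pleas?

No

The Veldora Court of Common Pleas:
  (a) Every defendant has filed written consent, so one alternative holds. Satisfied.
  (b) The plaintiff resides in Morston, which is not Veldora — that alternative is enough. Satisfied.
  (c) The plaintiff resides in Morston, not Veldora; the amount in controversy is $213,000, below the USD 214,000 floor; the contract was executed in Morston, not Veldora — every alternative fails. However, every defendant has filed written consent, so the 'unless' proviso supplies this condition. Condition met.
  (d) No defendant resides in Veldora (they reside in Morston, Istria). Not satisfied.
  (e) The claim is a property claim, not a contract claim — that alternative is enough. Condition met.
  → Forum clause is not triggered.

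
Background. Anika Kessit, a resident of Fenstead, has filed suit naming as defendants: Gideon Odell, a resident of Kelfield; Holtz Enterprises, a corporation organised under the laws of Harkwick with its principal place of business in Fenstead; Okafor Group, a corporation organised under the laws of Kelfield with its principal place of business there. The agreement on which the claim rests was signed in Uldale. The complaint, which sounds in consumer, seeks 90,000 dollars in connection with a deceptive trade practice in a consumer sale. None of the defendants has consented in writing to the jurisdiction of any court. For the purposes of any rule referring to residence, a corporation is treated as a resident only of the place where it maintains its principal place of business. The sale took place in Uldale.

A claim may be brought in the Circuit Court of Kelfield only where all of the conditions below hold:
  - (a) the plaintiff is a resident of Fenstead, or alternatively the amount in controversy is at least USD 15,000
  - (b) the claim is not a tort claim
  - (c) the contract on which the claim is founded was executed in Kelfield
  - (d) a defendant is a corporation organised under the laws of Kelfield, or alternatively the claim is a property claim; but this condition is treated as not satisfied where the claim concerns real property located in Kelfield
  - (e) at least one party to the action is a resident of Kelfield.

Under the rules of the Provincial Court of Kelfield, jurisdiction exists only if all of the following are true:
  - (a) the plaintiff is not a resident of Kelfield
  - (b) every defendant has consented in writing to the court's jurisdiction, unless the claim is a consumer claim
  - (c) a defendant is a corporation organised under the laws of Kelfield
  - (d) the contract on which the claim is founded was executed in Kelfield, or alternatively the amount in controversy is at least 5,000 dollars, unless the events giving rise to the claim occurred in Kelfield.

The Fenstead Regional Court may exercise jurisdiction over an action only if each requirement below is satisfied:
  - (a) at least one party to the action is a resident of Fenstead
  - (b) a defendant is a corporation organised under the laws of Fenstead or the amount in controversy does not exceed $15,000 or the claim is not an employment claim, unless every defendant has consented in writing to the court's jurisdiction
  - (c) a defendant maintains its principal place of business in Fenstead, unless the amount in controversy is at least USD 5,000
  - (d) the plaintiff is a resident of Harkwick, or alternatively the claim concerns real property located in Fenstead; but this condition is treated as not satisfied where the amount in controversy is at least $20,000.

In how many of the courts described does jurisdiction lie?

The Circuit Court of Kelfield:
  (a) The plaintiff resides in Fenstead, so one alternative holds. Satisfied.
  (b) The claim is a consumer claim, not a tort claim. Condition met.
  (c) The contract was executed in Uldale, not Kelfield. Not satisfied.
  (d) Okafor Group is organised under the laws of Kelfield, which satisfies one of the alternatives. And the carve-out is inapplicable — the claim does not concern real property. Condition met.
  (e) Gideon Odell resides in Kelfield. Satisfied.
  → The court lacks jurisdiction.
The Provincial Court of Kelfield:
  (a) The plaintiff resides in Fenstead, which is not Kelfield. Met.
  (b) No such written consent has been filed. However, the claim is a consumer claim, so the 'unless' proviso supplies this condition. Condition met.
  (c) Okafor Group is organised under the laws of Kelfield. Satisfied.
  (d) The amount in controversy is 90,000 dollars, which meets the $5,000 floor, which satisfies one of the alternatives. Met.
  → Jurisdiction lies.
The Fenstead Regional Court:
  (a) Anika Kessit resides in Fenstead. Condition met.
  (b) The claim is a consumer claim, not an employment claim — that alternative is enough. Met.
  (c) Holtz Enterprises has its principal place of business in Fenstead. Condition met.
  (d) The plaintiff resides in Fenstead, not Harkwick; the claim does not concern real property — none of the alternatives is met. Not met.
  → The court lacks jurisdiction.
Courts with jurisdiction: the Provincial Court of Kelfield — 1 in total.

1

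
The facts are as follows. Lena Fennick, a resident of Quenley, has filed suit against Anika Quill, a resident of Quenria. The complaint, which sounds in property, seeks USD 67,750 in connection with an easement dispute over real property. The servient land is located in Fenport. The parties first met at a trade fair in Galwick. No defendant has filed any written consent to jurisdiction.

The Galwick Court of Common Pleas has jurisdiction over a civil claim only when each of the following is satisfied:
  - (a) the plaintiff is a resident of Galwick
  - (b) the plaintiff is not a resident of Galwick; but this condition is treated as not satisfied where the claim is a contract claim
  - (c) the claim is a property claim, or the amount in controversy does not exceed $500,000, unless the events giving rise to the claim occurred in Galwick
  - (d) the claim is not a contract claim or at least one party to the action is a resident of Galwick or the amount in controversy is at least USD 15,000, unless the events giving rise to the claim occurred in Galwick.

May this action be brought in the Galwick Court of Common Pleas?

The Galwick Court of Common Pleas:
  (a) The plaintiff resides in Quenley, not Galwick. Condition not met.
  (b) The plaintiff resides in Quenley, which is not Galwick. The carve-out does not apply: the claim is a property claim, not a contract claim. Condition met.
  (c) The claim is a property claim, which satisfies one of the alternatives. Satisfied.
  (d) The claim is a property claim, not a contract claim, so one alternative holds. Condition met.
  → Not every requirement is met — no jurisdiction.

No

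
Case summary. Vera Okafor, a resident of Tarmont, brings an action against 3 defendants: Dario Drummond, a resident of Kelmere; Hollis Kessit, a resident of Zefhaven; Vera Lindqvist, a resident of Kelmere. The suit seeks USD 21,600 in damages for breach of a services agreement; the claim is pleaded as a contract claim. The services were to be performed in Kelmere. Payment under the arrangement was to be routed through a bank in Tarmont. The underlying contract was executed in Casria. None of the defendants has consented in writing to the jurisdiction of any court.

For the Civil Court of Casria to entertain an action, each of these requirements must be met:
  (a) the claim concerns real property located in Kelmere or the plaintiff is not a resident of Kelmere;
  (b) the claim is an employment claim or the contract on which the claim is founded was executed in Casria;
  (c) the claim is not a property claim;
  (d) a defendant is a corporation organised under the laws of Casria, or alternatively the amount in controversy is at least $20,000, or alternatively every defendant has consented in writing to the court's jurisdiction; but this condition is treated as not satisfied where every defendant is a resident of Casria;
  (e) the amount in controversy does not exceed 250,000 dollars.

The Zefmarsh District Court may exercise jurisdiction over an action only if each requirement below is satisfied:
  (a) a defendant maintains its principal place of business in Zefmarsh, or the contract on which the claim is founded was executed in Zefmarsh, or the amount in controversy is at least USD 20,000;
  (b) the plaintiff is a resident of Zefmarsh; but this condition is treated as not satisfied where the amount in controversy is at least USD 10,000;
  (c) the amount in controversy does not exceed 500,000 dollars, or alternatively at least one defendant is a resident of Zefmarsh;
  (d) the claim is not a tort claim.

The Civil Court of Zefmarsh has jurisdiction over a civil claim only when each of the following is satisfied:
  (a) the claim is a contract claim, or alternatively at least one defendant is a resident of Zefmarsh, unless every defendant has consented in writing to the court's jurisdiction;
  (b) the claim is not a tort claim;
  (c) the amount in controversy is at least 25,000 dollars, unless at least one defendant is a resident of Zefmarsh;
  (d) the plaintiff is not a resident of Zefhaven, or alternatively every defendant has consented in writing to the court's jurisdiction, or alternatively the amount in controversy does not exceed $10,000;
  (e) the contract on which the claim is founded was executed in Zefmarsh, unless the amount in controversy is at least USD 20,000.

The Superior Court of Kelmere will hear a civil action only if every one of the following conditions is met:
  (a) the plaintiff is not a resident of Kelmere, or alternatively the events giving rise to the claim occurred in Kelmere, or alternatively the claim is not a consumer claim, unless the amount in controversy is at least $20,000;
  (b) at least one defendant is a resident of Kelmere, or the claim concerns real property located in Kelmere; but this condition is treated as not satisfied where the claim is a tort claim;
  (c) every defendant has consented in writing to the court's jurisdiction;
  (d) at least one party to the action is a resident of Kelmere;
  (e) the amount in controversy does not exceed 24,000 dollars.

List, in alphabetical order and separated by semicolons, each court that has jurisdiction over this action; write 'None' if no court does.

The Civil Court of Casria:
  (a) The plaintiff resides in Tarmont, which is not Kelmere — that alternative is enough. Met.
  (b) The contract was executed in Casria, so one alternative holds. Satisfied.
  (c) The claim is a contract claim, not a property claim. Satisfied.
  (d) The amount in controversy is $21,600, which meets the $20,000 floor, so this disjunct is met. The carve-out does not apply: the defendants reside as follows — Dario Drummond in Kelmere, Hollis Kessit in Zefhaven, Vera Lindqvist in Kelmere — not all in Casria. Satisfied.
  (e) The amount in controversy is USD 21,600, within the 250,000 dollars ceiling. Condition met.
  → The court has jurisdiction.
The Zefmarsh District Court:
  (a) The amount in controversy is USD 21,600, which meets the USD 20,000 floor — that alternative is enough. Satisfied.
  (b) The plaintiff resides in Tarmont, not Zefmarsh. Condition not met.
  (c) The amount in controversy is 21,600 dollars, within the USD 500,000 ceiling, which satisfies one of the alternatives. Met.
  (d) The claim is a contract claim, not a tort claim. Condition met.
  → At least one condition fails; no jurisdiction.
The Civil Court of Zefmarsh:
  (a) The claim is a contract claim, so one alternative holds. Condition met.
  (b) The claim is a contract claim, not a tort claim. Condition met.
  (c) The amount in controversy is 21,600 dollars, below the USD 25,000 floor. And no defendant resides in Zefmarsh (they reside in Kelmere, Zefhaven, Kelmere), so the proviso does not save it. Condition not met.
  (d) The plaintiff resides in Tarmont, which is not Zefhaven, so this disjunct is met. Satisfied.
  (e) The contract was executed in Casria, not Zefmarsh. However, the amount in controversy is $21,600, which meets the 20,000 dollars floor, so the 'unless' proviso supplies this condition. Satisfied.
  → No jurisdiction.
The Superior Court of Kelmere:
  (a) The plaintiff resides in Tarmont, which is not Kelmere — that alternative is enough. Condition met.
  (b) Dario Drummond resides in Kelmere, which satisfies one of the alternatives. And the carve-out is inapplicable — the claim is a contract claim, not a tort claim. Satisfied.
  (c) No such written consent has been filed. Condition not met.
  (d) Dario Drummond resides in Kelmere. Condition met.
  (e) The amount in controversy is USD 21,600, within the $24,000 ceiling. Satisfied.
  → The court lacks jurisdiction.

the Civil Court of Casria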